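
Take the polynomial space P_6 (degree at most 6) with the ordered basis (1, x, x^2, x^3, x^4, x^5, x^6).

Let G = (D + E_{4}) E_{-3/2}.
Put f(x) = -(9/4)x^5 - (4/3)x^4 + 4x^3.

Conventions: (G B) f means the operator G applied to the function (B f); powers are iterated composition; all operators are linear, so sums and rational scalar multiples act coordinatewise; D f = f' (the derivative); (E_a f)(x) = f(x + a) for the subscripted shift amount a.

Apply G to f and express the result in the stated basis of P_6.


E_{-3/2} f = -(9/4)x^5 + (373/24)x^4 - (309/8)x^3 + (639/16)x^2 - (765/64)x - 405/128
D E_{-3/2} f = -(45/4)x^4 + (373/6)x^3 - (927/8)x^2 + (639/8)x - 765/64
E_{4} E_{-3/2} f = -(9/4)x^5 - (707/24)x^4 - (3599/24)x^3 - (5945/16)x^2 - (85975/192)x - 80375/384
(D + E_{4}) E_{-3/2} f = -(9/4)x^5 - (977/24)x^4 - (2107/24)x^3 - (7799/16)x^2 - (70639/192)x - 84965/384

g(x) = -(9/4)x^5 - (977/24)x^4 - (2107/24)x^3 - (7799/16)x^2 - (70639/192)x - 84965/384


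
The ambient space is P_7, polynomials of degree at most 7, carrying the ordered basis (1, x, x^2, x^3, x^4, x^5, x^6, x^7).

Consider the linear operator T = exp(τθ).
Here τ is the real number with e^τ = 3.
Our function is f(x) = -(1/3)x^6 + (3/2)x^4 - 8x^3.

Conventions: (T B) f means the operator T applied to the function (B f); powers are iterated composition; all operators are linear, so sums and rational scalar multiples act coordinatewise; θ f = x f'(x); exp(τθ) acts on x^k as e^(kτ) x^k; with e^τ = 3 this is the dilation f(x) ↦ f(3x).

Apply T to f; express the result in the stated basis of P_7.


exp(τθ) x^k = e^(kτ) x^k; with e^τ = 3 this sends x^k to 3^k x^k
x^3 ↦ 27 x^3
x^4 ↦ 81 x^4
x^6 ↦ 729 x^6
applying this coordinatewise to f: exp(τθ) f = -243x^6 + (243/2)x^4 - 216x^3

g(x) = -243x^6 + (243/2)x^4 - 216x^3


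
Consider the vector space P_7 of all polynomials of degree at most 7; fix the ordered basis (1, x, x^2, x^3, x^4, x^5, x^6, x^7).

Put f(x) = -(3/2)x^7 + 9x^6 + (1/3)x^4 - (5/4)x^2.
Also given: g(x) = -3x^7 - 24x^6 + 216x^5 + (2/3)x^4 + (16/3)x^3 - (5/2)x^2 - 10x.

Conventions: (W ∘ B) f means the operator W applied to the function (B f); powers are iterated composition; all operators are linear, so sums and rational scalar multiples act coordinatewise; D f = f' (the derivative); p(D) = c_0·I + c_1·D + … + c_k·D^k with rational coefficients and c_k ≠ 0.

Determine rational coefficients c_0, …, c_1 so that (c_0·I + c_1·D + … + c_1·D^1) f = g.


D^0 f = -(3/2)x^7 + 9x^6 + (1/3)x^4 - (5/4)x^2
D^1 f = -(21/2)x^6 + 54x^5 + (4/3)x^3 - (5/2)x
matching coefficients of g against c_0 f + c_1 Df + … from the top degree down determines the c_i
solution: c_0 = 2, c_1 = 4

p(D) = 2·I + 4·D, i.e. c_0 = 2, c_1 = 4


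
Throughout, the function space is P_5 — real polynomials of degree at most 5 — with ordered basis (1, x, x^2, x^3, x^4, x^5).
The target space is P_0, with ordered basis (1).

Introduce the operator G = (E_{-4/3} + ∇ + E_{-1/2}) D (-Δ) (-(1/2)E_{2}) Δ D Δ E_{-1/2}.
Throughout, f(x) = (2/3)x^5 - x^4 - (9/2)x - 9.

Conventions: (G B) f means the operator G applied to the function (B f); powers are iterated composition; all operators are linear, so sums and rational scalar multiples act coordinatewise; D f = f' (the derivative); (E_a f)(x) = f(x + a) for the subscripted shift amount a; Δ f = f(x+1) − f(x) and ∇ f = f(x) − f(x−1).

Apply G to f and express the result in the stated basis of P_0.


E_{-1/2} f = (2/3)x^5 - (8/3)x^4 + (11/3)x^3 - (7/3)x^2 - (91/24)x - 41/6
Δ E_{-1/2} f = (10/3)x^4 - 4x^3 + (5/3)x^2 - x - 107/24
D Δ E_{-1/2} f = (40/3)x^3 - 12x^2 + (10/3)x - 1
Δ (D Δ E_{-1/2}) f = 40x^2 + 16x + 14/3
E_{2} Δ (D Δ E_{-1/2}) f = 40x^2 + 176x + 590/3
(-(1/2)E_{2}) Δ (D Δ E_{-1/2}) f = -20x^2 - 88x - 295/3
Δ (-(1/2)E_{2}) Δ (D Δ E_{-1/2}) f = -40x - 108
(-Δ) (-(1/2)E_{2}) Δ (D Δ E_{-1/2}) f = 40x + 108
D ((-Δ) (-(1/2)E_{2}) Δ) (D Δ E_{-1/2}) f = 40
E_{-4/3} (D (-Δ) (-(1/2)E_{2}) Δ) (D Δ E_{-1/2}) f = 40
∇ (D (-Δ) (-(1/2)E_{2}) Δ) (D Δ E_{-1/2}) f = 0
E_{-1/2} (D (-Δ) (-(1/2)E_{2}) Δ) (D Δ E_{-1/2}) f = 40
(E_{-4/3} + ∇ + E_{-1/2}) (D (-Δ) (-(1/2)E_{2}) Δ) (D Δ E_{-1/2}) f = 80

the image equals g(x) = 80


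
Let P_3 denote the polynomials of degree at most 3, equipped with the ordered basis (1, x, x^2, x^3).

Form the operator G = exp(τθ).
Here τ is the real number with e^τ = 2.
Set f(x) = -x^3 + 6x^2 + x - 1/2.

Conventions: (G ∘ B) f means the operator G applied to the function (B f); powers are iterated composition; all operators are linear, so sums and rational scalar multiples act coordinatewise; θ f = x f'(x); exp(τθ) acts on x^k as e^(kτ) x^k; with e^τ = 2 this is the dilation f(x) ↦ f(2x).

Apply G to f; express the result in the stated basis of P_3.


exp(τθ) x^k = e^(kτ) x^k; with e^τ = 2 this sends x^k to 2^k x^k
x ↦ 2 x
x^2 ↦ 4 x^2
x^3 ↦ 8 x^3
applying this coordinatewise to f: exp(τθ) f = -8x^3 + 24x^2 + 2x - 1/2

g(x) = -8x^3 + 24x^2 + 2x - 1/2


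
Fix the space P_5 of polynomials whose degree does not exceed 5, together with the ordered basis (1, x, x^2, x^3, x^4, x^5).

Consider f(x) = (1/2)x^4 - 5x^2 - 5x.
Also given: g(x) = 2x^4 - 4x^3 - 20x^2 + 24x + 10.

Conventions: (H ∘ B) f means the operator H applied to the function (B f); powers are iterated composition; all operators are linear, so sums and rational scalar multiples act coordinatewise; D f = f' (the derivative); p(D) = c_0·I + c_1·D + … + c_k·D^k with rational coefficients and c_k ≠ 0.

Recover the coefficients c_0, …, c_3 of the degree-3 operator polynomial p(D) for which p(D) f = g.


p(D) = 4·I − 2·D + 2·D^3, i.e. c_0 = 4, c_1 = -2, c_2 = 0, c_3 = 2

D^0 f = (1/2)x^4 - 5x^2 - 5x
D^1 f = 2x^3 - 10x - 5
D^2 f = 6x^2 - 10
D^3 f = 12x
matching coefficients of g against c_0 f + c_1 Df + … from the top degree down determines the c_i
solution: c_0 = 4, c_1 = -2, c_2 = 0, c_3 = 2


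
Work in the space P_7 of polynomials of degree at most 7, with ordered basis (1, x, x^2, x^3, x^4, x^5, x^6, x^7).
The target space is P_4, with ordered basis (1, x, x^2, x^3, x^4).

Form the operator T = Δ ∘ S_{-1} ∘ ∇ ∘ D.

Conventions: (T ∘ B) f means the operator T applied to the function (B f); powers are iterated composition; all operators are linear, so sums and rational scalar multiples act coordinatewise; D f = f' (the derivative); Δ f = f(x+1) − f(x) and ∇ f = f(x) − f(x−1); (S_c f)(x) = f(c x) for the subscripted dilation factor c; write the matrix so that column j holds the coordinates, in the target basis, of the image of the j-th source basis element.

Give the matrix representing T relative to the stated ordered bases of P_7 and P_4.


the matrix is [[0, 0, 0, -6, 24, -70, 180, -434]; [0, 0, 0, 0, 24, -120, 420, -1260]; [0, 0, 0, 0, 0, -60, 360, -1470]; [0, 0, 0, 0, 0, 0, 120, -840]; [0, 0, 0, 0, 0, 0, 0, -210]] (rows listed top to bottom)

image of 1: 0
image of x: 0
image of x^2: 0
image of x^3: -6
image of x^4: 24x + 24
image of x^5: -60x^2 - 120x - 70
image of x^6: 120x^3 + 360x^2 + 420x + 180
image of x^7: -210x^4 - 840x^3 - 1470x^2 - 1260x - 434
each image's coordinates form column j of the matrix


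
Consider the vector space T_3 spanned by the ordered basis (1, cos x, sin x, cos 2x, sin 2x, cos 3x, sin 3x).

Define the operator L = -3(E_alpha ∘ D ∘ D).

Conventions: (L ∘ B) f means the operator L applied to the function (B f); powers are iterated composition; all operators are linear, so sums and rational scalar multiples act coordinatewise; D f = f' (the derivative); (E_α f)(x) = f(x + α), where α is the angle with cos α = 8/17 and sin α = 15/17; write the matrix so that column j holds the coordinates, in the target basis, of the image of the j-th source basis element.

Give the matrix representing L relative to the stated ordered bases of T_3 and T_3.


the matrix is [[0, 0, 0, 0, 0, 0, 0]; [0, 24/17, 45/17, 0, 0, 0, 0]; [0, -45/17, 24/17, 0, 0, 0, 0]; [0, 0, 0, -1932/289, 2880/289, 0, 0]; [0, 0, 0, -2880/289, -1932/289, 0, 0]; [0, 0, 0, 0, 0, -131976/4913, -13365/4913]; [0, 0, 0, 0, 0, 13365/4913, -131976/4913]] (rows listed top to bottom)

image of 1: 0
image of cos x: (24/17)cos x - (45/17)sin x
image of sin x: (45/17)cos x + (24/17)sin x
image of cos 2x: -(1932/289)cos 2x - (2880/289)sin 2x
image of sin 2x: (2880/289)cos 2x - (1932/289)sin 2x
image of cos 3x: -(131976/4913)cos 3x + (13365/4913)sin 3x
image of sin 3x: -(13365/4913)cos 3x - (131976/4913)sin 3x
each image's coordinates form column j of the matrix


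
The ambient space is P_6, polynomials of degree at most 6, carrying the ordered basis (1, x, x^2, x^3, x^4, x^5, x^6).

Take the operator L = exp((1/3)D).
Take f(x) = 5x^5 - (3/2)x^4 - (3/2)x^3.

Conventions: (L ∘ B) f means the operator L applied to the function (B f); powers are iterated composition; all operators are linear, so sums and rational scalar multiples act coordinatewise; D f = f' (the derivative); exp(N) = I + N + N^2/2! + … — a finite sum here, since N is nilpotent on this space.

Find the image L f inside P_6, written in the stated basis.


the result is g(x) = 5x^5 + (41/6)x^4 + (37/18)x^3 - (35/54)x^2 - (67/162)x - 13/243

order-1 term: (25/3)x^4 - 2x^3 - (3/2)x^2
order-2 term: (50/9)x^3 - x^2 - (1/2)x
order-3 term: (50/27)x^2 - (2/9)x - 1/18
order-4 term: (25/81)x - 1/54
order-5 term: 5/243
the series for exp((1/3)D) f terminates at order 5
exp((1/3)D) f = 5x^5 + (41/6)x^4 + (37/18)x^3 - (35/54)x^2 - (67/162)x - 13/243


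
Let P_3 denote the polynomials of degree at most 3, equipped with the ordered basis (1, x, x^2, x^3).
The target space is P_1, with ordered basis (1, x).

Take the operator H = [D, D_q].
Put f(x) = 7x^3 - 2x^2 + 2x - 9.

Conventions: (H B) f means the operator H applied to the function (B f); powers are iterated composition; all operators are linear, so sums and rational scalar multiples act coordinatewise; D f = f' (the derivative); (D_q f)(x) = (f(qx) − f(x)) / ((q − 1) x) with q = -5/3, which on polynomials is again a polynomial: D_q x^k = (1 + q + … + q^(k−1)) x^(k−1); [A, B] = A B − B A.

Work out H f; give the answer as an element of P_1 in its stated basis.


the result is g(x) = (392/9)x + 16/3

D_q f = (133/9)x^2 + (4/3)x + 2
D D_q f = (266/9)x + 4/3
D f = 21x^2 - 4x + 2
D_q D f = -14x - 4
[D, D_q] f = (392/9)x + 16/3


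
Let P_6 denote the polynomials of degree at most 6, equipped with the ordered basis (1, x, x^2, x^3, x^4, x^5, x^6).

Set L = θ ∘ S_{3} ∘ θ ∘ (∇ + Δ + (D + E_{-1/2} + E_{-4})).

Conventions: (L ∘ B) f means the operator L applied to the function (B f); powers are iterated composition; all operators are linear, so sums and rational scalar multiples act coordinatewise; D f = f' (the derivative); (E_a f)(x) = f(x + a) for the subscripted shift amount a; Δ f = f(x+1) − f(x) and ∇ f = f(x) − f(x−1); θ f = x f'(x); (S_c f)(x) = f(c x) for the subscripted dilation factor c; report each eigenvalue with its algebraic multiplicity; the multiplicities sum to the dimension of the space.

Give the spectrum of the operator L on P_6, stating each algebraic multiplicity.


λ = 0 (multiplicity 1), λ = 6 (multiplicity 1), λ = 72 (multiplicity 1), λ = 486 (multiplicity 1), λ = 2592 (multiplicity 1), λ = 12150 (multiplicity 1), λ = 52488 (multiplicity 1)

image of 1: 0
image of x: 6x
image of x^2: 72x^2 - 9x
image of x^3: 486x^3 - 162x^2 + (585/4)x
image of x^4: 2592x^4 - 1458x^3 + 3510x^2 - (1491/2)x
image of x^5: 12150x^5 - 9720x^4 + (78975/2)x^3 - 22365x^2 + (61455/16)x
image of x^6: 52488x^6 - 54675x^5 + 315900x^4 - (603855/2)x^3 + (553095/4)x^2 - (294345/16)x
the matrix is upper triangular; its diagonal is (0, 6, 72, 486, 2592, 12150, 52488)
for a triangular matrix the eigenvalues are the diagonal entries, with algebraic multiplicity their repetition count


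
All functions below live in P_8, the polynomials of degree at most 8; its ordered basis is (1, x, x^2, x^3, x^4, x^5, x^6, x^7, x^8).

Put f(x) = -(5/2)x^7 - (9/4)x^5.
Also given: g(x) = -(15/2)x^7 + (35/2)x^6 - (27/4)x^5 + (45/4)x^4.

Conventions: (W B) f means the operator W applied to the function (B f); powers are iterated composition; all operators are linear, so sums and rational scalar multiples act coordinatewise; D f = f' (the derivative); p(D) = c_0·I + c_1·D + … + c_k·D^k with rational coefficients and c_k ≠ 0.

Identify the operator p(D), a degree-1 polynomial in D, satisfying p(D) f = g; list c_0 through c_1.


p(D) = 3·I − D, i.e. c_0 = 3, c_1 = -1

D^0 f = -(5/2)x^7 - (9/4)x^5
D^1 f = -(35/2)x^6 - (45/4)x^4
matching coefficients of g against c_0 f + c_1 Df + … from the top degree down determines the c_i
solution: c_0 = 3, c_1 = -1


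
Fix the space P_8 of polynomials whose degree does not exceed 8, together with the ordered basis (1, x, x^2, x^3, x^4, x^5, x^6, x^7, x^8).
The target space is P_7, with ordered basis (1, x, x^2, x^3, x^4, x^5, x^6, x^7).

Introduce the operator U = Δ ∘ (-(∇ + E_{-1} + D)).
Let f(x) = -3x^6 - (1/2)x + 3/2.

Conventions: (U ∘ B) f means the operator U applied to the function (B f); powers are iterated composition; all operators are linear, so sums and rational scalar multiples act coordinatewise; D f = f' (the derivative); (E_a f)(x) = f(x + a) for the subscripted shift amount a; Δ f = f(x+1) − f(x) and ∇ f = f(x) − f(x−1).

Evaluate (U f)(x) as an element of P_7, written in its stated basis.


∇ f = -18x^5 + 45x^4 - 60x^3 + 45x^2 - 18x + 5/2
E_{-1} f = -3x^6 + 18x^5 - 45x^4 + 60x^3 - 45x^2 + (35/2)x - 1
D f = -18x^5 - 1/2
(∇ + E_{-1} + D) f = -3x^6 - 18x^5 - (1/2)x + 1
(-(∇ + E_{-1} + D)) f = 3x^6 + 18x^5 + (1/2)x - 1
Δ (-(∇ + E_{-1} + D)) f = 18x^5 + 135x^4 + 240x^3 + 225x^2 + 108x + 43/2

g(x) = 18x^5 + 135x^4 + 240x^3 + 225x^2 + 108x + 43/2


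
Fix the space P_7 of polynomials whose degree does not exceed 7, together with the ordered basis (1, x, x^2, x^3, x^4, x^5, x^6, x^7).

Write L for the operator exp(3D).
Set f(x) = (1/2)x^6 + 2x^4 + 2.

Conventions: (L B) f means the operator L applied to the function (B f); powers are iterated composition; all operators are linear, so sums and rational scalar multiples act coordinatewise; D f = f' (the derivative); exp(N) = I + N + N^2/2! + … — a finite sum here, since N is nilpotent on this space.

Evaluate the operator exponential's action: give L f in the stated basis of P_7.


order-1 term: 9x^5 + 24x^3
order-2 term: (135/2)x^4 + 108x^2
order-3 term: 270x^3 + 216x
order-4 term: (1215/2)x^2 + 162
order-5 term: 729x
order-6 term: 729/2
the series for exp(3D) f terminates at order 6
exp(3D) f = (1/2)x^6 + 9x^5 + (139/2)x^4 + 294x^3 + (1431/2)x^2 + 945x + 1057/2

g(x) = (1/2)x^6 + 9x^5 + (139/2)x^4 + 294x^3 + (1431/2)x^2 + 945x + 1057/2


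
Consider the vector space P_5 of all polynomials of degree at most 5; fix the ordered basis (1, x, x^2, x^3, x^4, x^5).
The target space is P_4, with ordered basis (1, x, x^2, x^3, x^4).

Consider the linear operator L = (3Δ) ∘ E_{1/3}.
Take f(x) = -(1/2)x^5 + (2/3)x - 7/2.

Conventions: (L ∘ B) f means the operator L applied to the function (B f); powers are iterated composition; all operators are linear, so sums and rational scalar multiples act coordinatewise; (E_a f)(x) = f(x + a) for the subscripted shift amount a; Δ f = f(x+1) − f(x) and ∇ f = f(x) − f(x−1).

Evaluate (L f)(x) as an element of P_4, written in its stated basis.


E_{1/3} f = -(1/2)x^5 - (5/6)x^4 - (5/9)x^3 - (5/27)x^2 + (103/162)x - 797/243
Δ E_{1/3} f = -(5/2)x^4 - (25/3)x^3 - (35/3)x^2 - (425/54)x - 233/162
(3Δ) E_{1/3} f = -(15/2)x^4 - 25x^3 - 35x^2 - (425/18)x - 233/54

the image equals g(x) = -(15/2)x^4 - 25x^3 - 35x^2 - (425/18)x - 233/54


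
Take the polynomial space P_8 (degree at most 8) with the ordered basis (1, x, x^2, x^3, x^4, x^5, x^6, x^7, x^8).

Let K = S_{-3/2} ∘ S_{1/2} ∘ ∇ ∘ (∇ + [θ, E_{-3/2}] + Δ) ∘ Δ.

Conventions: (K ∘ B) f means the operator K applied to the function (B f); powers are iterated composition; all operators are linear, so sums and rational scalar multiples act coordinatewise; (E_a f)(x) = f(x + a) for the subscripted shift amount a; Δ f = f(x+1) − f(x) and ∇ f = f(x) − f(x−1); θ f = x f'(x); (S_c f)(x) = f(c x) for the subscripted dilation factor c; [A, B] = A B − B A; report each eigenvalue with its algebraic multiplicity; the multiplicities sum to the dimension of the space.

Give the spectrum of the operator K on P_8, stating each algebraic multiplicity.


λ = 0 (multiplicity 9)

image of 1: 0
image of x: 0
image of x^2: 0
image of x^3: 21
image of x^4: -63x - 54
image of x^5: (945/8)x^2 + (405/2)x + 555/2
image of x^6: -(2835/16)x^3 - (3645/8)x^2 - (4995/4)x - 1485/2
image of x^7: (59535/256)x^4 + (25515/32)x^3 + (104895/32)x^2 + (31185/8)x + 41223/16
image of x^8: -(35721/128)x^5 - (76545/64)x^4 - (104895/16)x^3 - (93555/8)x^2 - (123669/8)x - 27657/4
the matrix is upper triangular; its diagonal is (0, 0, 0, 0, 0, 0, 0, 0, 0)
for a triangular matrix the eigenvalues are the diagonal entries, with algebraic multiplicity their repetition count


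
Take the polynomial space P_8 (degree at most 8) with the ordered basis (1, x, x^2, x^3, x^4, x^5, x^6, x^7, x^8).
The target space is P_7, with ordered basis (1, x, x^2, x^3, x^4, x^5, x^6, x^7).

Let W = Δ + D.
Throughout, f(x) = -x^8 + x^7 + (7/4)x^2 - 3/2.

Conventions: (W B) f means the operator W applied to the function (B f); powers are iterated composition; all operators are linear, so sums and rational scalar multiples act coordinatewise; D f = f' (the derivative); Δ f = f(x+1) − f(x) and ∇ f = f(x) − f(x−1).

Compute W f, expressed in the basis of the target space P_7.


Δ f = -8x^7 - 21x^6 - 35x^5 - 35x^4 - 21x^3 - 7x^2 + (5/2)x + 7/4
D f = -8x^7 + 7x^6 + (7/2)x
(Δ + D) f = -16x^7 - 14x^6 - 35x^5 - 35x^4 - 21x^3 - 7x^2 + 6x + 7/4

g(x) = -16x^7 - 14x^6 - 35x^5 - 35x^4 - 21x^3 - 7x^2 + 6x + 7/4


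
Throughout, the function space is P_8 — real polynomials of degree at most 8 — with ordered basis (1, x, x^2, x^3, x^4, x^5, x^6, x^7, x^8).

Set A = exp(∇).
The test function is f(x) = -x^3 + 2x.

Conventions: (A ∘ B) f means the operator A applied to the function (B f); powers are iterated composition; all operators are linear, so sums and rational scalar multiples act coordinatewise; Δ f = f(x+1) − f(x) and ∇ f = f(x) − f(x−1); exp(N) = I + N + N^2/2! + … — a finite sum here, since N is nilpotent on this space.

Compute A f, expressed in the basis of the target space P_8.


order-1 term: -3x^2 + 3x + 1
order-2 term: -3x + 3
order-3 term: -1
the series for exp(∇) f terminates at order 3
exp(∇) f = -x^3 - 3x^2 + 2x + 3

the result is g(x) = -x^3 - 3x^2 + 2x + 3


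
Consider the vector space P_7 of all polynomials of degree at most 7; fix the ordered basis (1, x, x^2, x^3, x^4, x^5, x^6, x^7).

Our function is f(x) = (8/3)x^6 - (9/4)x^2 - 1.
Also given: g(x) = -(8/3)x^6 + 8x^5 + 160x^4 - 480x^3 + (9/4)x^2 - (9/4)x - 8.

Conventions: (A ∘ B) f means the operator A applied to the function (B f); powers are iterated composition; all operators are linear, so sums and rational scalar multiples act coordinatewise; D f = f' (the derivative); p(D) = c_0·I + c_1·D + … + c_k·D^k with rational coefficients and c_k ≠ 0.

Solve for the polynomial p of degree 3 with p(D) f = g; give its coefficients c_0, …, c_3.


p(D) = -I + (1/2)·D + 2·D^2 − (3/2)·D^3, i.e. c_0 = -1, c_1 = 1/2, c_2 = 2, c_3 = -3/2

D^0 f = (8/3)x^6 - (9/4)x^2 - 1
D^1 f = 16x^5 - (9/2)x
D^2 f = 80x^4 - 9/2
D^3 f = 320x^3
matching coefficients of g against c_0 f + c_1 Df + … from the top degree down determines the c_i
solution: c_0 = -1, c_1 = 1/2, c_2 = 2, c_3 = -3/2


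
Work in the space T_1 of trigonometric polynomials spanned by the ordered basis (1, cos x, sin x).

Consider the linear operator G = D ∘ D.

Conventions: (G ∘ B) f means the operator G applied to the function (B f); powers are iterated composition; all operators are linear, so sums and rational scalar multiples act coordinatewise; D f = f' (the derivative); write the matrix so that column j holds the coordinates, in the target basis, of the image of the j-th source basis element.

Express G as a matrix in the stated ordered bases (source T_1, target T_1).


the matrix is [[0, 0, 0]; [0, -1, 0]; [0, 0, -1]] (rows listed top to bottom)

image of 1: 0
image of cos x: -cos x
image of sin x: -sin x
each image's coordinates form column j of the matrix


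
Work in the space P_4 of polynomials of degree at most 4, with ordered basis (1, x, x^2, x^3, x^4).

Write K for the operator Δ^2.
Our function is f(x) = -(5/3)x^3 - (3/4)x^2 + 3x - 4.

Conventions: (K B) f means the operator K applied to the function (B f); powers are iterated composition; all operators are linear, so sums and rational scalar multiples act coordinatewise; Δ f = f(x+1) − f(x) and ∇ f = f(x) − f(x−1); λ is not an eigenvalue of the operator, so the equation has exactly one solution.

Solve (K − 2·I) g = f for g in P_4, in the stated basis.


g(x) = (5/6)x^3 + (3/8)x^2 + x + 39/8

write g with unknown coordinates in the stated basis and equate coefficients in (K − 2·I) g = f
solving from the highest basis element down gives g = (5/6)x^3 + (3/8)x^2 + x + 39/8
check: K g = 5x + 23/4
so K g − 2·g = -(5/3)x^3 - (3/4)x^2 + 3x - 4 = f ✓


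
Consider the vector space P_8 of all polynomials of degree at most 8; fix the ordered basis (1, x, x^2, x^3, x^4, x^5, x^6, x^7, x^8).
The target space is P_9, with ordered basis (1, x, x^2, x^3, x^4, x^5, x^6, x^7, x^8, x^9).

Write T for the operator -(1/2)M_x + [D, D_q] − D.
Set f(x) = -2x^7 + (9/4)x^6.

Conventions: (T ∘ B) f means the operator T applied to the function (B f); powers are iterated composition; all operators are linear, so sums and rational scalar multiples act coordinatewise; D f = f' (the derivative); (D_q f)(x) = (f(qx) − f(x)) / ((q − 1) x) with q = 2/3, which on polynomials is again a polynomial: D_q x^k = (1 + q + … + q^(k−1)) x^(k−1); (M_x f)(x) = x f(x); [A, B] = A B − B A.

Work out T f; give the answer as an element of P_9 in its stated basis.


g(x) = x^8 - (9/8)x^7 + 14x^6 - (1471/162)x^5 - (473/108)x^4

M_x f = -2x^8 + (9/4)x^7
(-(1/2)M_x) f = x^8 - (9/8)x^7
D_q f = -(4118/729)x^6 + (665/108)x^5
D D_q f = -(8236/243)x^5 + (3325/108)x^4
D f = -14x^6 + (27/2)x^5
D_q D f = -(9310/243)x^5 + (211/6)x^4
[D, D_q] f = (358/81)x^5 - (473/108)x^4
D f = -14x^6 + (27/2)x^5
(-D) f = 14x^6 - (27/2)x^5
(-(1/2)M_x + [D, D_q] − D) f = x^8 - (9/8)x^7 + 14x^6 - (1471/162)x^5 - (473/108)x^4


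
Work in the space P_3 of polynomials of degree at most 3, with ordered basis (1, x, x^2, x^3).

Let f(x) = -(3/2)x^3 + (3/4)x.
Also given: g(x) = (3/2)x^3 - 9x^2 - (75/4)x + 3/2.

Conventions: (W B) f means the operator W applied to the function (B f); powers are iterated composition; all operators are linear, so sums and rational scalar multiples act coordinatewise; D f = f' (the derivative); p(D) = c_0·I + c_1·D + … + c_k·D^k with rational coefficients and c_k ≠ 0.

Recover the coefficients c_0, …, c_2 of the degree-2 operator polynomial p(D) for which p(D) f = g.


c_0 = -1, c_1 = 2, c_2 = 2

D^0 f = -(3/2)x^3 + (3/4)x
D^1 f = -(9/2)x^2 + 3/4
D^2 f = -9x
matching coefficients of g against c_0 f + c_1 Df + … from the top degree down determines the c_i
solution: c_0 = -1, c_1 = 2, c_2 = 2


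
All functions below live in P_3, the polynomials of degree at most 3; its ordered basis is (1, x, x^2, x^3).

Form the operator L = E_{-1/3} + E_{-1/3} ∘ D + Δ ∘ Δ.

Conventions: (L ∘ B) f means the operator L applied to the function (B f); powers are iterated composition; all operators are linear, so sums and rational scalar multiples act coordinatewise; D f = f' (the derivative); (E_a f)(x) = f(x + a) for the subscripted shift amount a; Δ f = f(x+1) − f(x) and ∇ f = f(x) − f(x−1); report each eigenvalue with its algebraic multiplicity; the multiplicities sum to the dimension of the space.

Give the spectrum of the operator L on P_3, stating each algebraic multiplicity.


λ = 1 (multiplicity 4)

image of 1: 1
image of x: x + 2/3
image of x^2: x^2 + (4/3)x + 13/9
image of x^3: x^3 + 2x^2 + (13/3)x + 170/27
the matrix is upper triangular; its diagonal is (1, 1, 1, 1)
for a triangular matrix the eigenvalues are the diagonal entries, with algebraic multiplicity their repetition count


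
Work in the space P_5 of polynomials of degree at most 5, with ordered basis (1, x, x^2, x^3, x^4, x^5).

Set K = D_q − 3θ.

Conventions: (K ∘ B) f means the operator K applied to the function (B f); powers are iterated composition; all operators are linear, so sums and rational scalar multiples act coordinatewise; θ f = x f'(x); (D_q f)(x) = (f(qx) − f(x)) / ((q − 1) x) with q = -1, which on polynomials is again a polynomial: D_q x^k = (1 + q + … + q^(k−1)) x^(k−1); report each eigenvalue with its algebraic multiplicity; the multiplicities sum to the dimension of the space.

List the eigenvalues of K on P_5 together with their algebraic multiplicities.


image of 1: 0
image of x: -3x + 1
image of x^2: -6x^2
image of x^3: -9x^3 + x^2
image of x^4: -12x^4
image of x^5: -15x^5 + x^4
the matrix is upper triangular; its diagonal is (0, -3, -6, -9, -12, -15)
for a triangular matrix the eigenvalues are the diagonal entries, with algebraic multiplicity their repetition count

λ = -15 (multiplicity 1), λ = -12 (multiplicity 1), λ = -9 (multiplicity 1), λ = -6 (multiplicity 1), λ = -3 (multiplicity 1), λ = 0 (multiplicity 1)


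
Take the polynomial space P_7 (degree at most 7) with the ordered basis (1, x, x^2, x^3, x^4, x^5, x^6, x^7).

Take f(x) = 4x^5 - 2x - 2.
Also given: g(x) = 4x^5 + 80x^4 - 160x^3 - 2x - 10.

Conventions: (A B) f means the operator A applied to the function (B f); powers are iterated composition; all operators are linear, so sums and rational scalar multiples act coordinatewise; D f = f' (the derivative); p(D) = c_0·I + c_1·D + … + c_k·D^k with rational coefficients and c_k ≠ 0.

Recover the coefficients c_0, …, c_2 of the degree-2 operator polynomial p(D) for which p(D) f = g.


D^0 f = 4x^5 - 2x - 2
D^1 f = 20x^4 - 2
D^2 f = 80x^3
matching coefficients of g against c_0 f + c_1 Df + … from the top degree down determines the c_i
solution: c_0 = 1, c_1 = 4, c_2 = -2

c_0 = 1, c_1 = 4, c_2 = -2


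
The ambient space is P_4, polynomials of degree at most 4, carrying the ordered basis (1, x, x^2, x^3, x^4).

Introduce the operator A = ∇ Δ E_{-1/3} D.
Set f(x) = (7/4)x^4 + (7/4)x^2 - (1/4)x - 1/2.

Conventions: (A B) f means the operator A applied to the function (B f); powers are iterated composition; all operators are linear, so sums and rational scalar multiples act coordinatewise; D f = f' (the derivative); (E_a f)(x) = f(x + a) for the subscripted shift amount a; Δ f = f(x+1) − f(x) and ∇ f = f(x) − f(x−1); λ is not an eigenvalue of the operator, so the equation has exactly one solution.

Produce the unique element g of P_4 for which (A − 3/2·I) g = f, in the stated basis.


g(x) = -(7/6)x^4 - (7/6)x^2 - (37/2)x + 59/9

write g with unknown coordinates in the stated basis and equate coefficients in (A − 3/2·I) g = f
solving from the highest basis element down gives g = -(7/6)x^4 - (7/6)x^2 - (37/2)x + 59/9
check: A g = -28x + 28/3
so A g − 3/2·g = (7/4)x^4 + (7/4)x^2 - (1/4)x - 1/2 = f ✓


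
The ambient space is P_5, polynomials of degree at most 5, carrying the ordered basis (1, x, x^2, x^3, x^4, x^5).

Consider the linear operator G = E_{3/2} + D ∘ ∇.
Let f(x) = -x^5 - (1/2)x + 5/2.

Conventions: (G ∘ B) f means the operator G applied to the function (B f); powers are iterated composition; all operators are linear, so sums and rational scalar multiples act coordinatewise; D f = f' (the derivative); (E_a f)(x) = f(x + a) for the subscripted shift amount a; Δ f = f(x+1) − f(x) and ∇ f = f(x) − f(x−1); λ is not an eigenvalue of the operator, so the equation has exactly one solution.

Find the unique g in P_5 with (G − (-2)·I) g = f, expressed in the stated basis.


write g with unknown coordinates in the stated basis and equate coefficients in (G − (-2)·I) g = f
solving from the highest basis element down gives g = -(1/3)x^5 + (5/6)x^4 + (55/18)x^3 - (45/4)x^2 + (391/144)x + 1229/96
check: G g = -(1/3)x^5 - (5/3)x^4 - (55/9)x^3 + (45/2)x^2 - (427/72)x - 1109/48
so G g − (-2)·g = -x^5 - (1/2)x + 5/2 = f ✓

g(x) = -(1/3)x^5 + (5/6)x^4 + (55/18)x^3 - (45/4)x^2 + (391/144)x + 1229/96


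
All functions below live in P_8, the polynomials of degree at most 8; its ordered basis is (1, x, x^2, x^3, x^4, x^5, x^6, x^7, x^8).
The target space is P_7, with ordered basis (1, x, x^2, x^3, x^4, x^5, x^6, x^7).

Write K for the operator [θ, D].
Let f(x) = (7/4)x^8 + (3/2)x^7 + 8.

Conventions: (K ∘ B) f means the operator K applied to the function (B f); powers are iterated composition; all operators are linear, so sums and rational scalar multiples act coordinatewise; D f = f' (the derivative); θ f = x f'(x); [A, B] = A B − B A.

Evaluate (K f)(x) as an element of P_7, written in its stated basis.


the image equals g(x) = -14x^7 - (21/2)x^6

D f = 14x^7 + (21/2)x^6
θ D f = 98x^7 + 63x^6
θ f = 14x^8 + (21/2)x^7
D θ f = 112x^7 + (147/2)x^6
[θ, D] f = -14x^7 - (21/2)x^6


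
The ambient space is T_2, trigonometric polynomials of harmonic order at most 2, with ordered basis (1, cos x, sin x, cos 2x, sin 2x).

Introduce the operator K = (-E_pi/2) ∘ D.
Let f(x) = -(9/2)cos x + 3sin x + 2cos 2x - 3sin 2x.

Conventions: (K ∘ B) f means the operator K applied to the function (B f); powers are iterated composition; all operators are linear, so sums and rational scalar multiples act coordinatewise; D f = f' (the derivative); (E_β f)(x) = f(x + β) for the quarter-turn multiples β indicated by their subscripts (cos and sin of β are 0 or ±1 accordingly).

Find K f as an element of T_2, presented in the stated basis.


g(x) = -(9/2)cos x + 3sin x - 6cos 2x - 4sin 2x

D f = 3cos x + (9/2)sin x - 6cos 2x - 4sin 2x
E_pi/2 D f = (9/2)cos x - 3sin x + 6cos 2x + 4sin 2x
(-E_pi/2) D f = -(9/2)cos x + 3sin x - 6cos 2x - 4sin 2x


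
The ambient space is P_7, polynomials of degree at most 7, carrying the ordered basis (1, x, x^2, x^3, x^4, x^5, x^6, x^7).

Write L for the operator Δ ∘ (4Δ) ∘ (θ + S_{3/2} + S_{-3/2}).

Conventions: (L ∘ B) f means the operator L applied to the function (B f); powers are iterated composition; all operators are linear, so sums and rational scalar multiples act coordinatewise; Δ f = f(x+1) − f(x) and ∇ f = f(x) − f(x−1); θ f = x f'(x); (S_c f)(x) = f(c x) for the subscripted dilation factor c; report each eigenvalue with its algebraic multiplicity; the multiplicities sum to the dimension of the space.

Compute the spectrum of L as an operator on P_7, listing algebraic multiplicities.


image of 1: 0
image of x: 0
image of x^2: 52
image of x^3: 72x + 72
image of x^4: 678x^2 + 1356x + 791
image of x^5: 400x^3 + 1200x^2 + 1400x + 600
image of x^6: (13815/4)x^4 + 13815x^3 + (96705/4)x^2 + (41445/2)x + 28551/4
image of x^7: 1176x^5 + 5880x^4 + 13720x^3 + 17640x^2 + 12152x + 3528
the matrix is upper triangular; its diagonal is (0, 0, 0, 0, 0, 0, 0, 0)
for a triangular matrix the eigenvalues are the diagonal entries, with algebraic multiplicity their repetition count

λ = 0 (multiplicity 8)


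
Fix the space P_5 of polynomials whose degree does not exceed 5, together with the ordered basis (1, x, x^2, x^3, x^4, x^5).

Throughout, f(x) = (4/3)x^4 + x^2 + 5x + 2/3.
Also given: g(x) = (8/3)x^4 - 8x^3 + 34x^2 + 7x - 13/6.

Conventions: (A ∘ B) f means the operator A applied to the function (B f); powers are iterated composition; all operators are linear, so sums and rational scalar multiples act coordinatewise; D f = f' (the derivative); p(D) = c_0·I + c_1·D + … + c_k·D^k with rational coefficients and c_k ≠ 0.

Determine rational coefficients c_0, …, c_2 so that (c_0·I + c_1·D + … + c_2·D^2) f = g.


D^0 f = (4/3)x^4 + x^2 + 5x + 2/3
D^1 f = (16/3)x^3 + 2x + 5
D^2 f = 16x^2 + 2
matching coefficients of g against c_0 f + c_1 Df + … from the top degree down determines the c_i
solution: c_0 = 2, c_1 = -3/2, c_2 = 2

c_0 = 2, c_1 = -3/2, c_2 = 2


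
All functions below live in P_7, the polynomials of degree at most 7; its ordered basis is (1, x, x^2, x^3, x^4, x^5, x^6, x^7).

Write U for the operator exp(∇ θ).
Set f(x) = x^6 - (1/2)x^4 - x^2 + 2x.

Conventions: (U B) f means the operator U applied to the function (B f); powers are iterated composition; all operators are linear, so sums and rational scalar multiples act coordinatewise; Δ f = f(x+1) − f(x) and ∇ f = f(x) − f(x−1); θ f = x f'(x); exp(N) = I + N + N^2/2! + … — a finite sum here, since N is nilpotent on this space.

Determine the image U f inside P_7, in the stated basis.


the image equals g(x) = x^6 + 36x^5 + (719/2)x^4 + 892x^3 - 655x^2 - 772x + 503

order-1 term: 36x^5 - 90x^4 + 112x^3 - 78x^2 + 24x
order-2 term: 450x^4 - 1620x^3 + 2484x^2 - 1830x + 528
order-3 term: 2400x^3 - 8460x^2 + 10572x - 4486
order-4 term: 5400x^2 - 13860x + 8673
order-5 term: 4320x - 4932
order-6 term: 720
the series for exp(∇ θ) f terminates at order 6
exp(∇ θ) f = x^6 + 36x^5 + (719/2)x^4 + 892x^3 - 655x^2 - 772x + 503


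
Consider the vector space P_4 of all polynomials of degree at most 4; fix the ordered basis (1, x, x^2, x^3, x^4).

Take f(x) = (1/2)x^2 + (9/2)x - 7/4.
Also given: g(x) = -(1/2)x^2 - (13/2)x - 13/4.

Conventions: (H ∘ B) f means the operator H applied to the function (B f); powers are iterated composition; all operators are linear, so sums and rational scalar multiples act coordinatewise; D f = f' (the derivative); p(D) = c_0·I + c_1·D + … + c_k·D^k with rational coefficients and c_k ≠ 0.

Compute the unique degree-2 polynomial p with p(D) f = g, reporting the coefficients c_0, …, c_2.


p(D) = -I − 2·D + 4·D^2, i.e. c_0 = -1, c_1 = -2, c_2 = 4

D^0 f = (1/2)x^2 + (9/2)x - 7/4
D^1 f = x + 9/2
D^2 f = 1
matching coefficients of g against c_0 f + c_1 Df + … from the top degree down determines the c_i
solution: c_0 = -1, c_1 = -2, c_2 = 4


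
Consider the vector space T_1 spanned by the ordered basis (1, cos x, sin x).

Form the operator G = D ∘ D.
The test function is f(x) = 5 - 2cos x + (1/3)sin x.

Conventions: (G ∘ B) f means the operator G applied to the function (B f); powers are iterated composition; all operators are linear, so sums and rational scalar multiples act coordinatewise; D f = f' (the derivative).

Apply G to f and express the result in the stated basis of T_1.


g(x) = 2cos x - (1/3)sin x

D f = (1/3)cos x + 2sin x
D D f = 2cos x - (1/3)sin x


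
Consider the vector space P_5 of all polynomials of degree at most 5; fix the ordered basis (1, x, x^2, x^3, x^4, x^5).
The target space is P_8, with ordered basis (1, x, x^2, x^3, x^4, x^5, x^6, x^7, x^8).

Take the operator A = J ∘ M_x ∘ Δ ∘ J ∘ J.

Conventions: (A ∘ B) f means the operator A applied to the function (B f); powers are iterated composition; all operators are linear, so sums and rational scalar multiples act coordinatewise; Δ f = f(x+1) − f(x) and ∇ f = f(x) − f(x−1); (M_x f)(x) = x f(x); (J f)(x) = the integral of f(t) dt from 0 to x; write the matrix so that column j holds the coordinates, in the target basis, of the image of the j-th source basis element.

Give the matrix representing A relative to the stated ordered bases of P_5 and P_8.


image of 1: (1/3)x^3 + (1/4)x^2
image of x: (1/8)x^4 + (1/6)x^3 + (1/12)x^2
image of x^2: (1/15)x^5 + (1/8)x^4 + (1/9)x^3 + (1/24)x^2
image of x^3: (1/24)x^6 + (1/10)x^5 + (1/8)x^4 + (1/12)x^3 + (1/40)x^2
image of x^4: (1/35)x^7 + (1/12)x^6 + (2/15)x^5 + (1/8)x^4 + (1/15)x^3 + (1/60)x^2
image of x^5: (1/48)x^8 + (1/14)x^7 + (5/36)x^6 + (1/6)x^5 + (1/8)x^4 + (1/18)x^3 + (1/84)x^2
each image's coordinates form column j of the matrix

the matrix is [[0, 0, 0, 0, 0, 0]; [0, 0, 0, 0, 0, 0]; [1/4, 1/12, 1/24, 1/40, 1/60, 1/84]; [1/3, 1/6, 1/9, 1/12, 1/15, 1/18]; [0, 1/8, 1/8, 1/8, 1/8, 1/8]; [0, 0, 1/15, 1/10, 2/15, 1/6]; [0, 0, 0, 1/24, 1/12, 5/36]; [0, 0, 0, 0, 1/35, 1/14]; [0, 0, 0, 0, 0, 1/48]] (rows listed top to bottom)


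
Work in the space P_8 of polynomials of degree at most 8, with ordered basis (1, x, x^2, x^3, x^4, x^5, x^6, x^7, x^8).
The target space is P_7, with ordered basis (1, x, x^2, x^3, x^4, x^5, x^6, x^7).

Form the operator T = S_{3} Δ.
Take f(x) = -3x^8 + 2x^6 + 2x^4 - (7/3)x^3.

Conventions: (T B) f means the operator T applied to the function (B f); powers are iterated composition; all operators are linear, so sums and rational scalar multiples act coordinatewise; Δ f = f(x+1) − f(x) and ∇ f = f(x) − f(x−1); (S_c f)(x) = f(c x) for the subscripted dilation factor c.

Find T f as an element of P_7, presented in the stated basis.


the image equals g(x) = -52488x^7 - 61236x^6 - 37908x^5 - 14580x^4 - 3240x^3 - 441x^2 - 33x - 4/3

Δ f = -24x^7 - 84x^6 - 156x^5 - 180x^4 - 120x^3 - 49x^2 - 11x - 4/3
S_{3} Δ f = -52488x^7 - 61236x^6 - 37908x^5 - 14580x^4 - 3240x^3 - 441x^2 - 33x - 4/3


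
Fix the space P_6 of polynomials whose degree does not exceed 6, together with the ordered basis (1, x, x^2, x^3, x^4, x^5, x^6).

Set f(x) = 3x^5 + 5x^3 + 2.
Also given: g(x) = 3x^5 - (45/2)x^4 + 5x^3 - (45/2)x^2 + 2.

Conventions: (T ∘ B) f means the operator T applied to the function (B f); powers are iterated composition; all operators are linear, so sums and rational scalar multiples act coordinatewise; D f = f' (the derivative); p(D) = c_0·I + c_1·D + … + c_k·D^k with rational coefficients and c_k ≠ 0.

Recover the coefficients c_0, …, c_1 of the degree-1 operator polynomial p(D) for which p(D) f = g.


p(D) = I − (3/2)·D, i.e. c_0 = 1, c_1 = -3/2

D^0 f = 3x^5 + 5x^3 + 2
D^1 f = 15x^4 + 15x^2
matching coefficients of g against c_0 f + c_1 Df + … from the top degree down determines the c_i
solution: c_0 = 1, c_1 = -3/2


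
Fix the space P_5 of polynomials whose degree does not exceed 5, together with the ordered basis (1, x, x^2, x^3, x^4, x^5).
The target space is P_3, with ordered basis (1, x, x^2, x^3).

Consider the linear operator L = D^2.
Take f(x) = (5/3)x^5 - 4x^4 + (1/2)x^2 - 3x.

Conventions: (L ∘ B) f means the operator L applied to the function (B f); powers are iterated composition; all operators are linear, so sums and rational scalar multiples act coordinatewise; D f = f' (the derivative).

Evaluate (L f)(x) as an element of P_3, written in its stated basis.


the result is g(x) = (100/3)x^3 - 48x^2 + 1

D f = (25/3)x^4 - 16x^3 + x - 3
D D f = (100/3)x^3 - 48x^2 + 1


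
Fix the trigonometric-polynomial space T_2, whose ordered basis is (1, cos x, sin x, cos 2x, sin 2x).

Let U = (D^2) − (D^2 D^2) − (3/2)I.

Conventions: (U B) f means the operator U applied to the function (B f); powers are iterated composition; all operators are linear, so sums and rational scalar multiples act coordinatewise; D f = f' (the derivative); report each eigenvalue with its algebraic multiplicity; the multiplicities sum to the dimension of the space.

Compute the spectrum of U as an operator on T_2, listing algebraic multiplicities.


λ = -43/2 (multiplicity 2), λ = -7/2 (multiplicity 2), λ = -3/2 (multiplicity 1)

image of 1: -3/2
image of cos x: -(7/2)cos x
image of sin x: -(7/2)sin x
image of cos 2x: -(43/2)cos 2x
image of sin 2x: -(43/2)sin 2x
the matrix is diagonal; its diagonal is (-3/2, -7/2, -7/2, -43/2, -43/2)
for a triangular matrix the eigenvalues are the diagonal entries, with algebraic multiplicity their repetition count


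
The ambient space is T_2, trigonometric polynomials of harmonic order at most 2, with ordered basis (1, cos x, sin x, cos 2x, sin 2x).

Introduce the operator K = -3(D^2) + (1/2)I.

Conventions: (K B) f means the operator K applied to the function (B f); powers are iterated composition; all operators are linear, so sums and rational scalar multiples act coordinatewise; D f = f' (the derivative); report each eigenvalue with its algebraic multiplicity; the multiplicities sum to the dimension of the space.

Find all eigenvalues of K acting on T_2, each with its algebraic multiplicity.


λ = 1/2 (multiplicity 1), λ = 7/2 (multiplicity 2), λ = 25/2 (multiplicity 2)

image of 1: 1/2
image of cos x: (7/2)cos x
image of sin x: (7/2)sin x
image of cos 2x: (25/2)cos 2x
image of sin 2x: (25/2)sin 2x
the matrix is diagonal; its diagonal is (1/2, 7/2, 7/2, 25/2, 25/2)
for a triangular matrix the eigenvalues are the diagonal entries, with algebraic multiplicity their repetition count
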